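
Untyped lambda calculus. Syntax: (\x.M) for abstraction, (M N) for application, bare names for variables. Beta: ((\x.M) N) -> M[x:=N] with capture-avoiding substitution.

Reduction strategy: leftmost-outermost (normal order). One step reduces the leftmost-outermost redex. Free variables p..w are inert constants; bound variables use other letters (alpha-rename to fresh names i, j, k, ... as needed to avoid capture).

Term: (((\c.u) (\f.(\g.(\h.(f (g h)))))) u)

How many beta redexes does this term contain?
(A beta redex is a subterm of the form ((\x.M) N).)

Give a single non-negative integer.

Term: (((\c.u) (\f.(\g.(\h.(f (g h)))))) u)
  Redex: ((\c.u) (\f.(\g.(\h.(f (g h))))))
Total redexes: 1

Answer: 1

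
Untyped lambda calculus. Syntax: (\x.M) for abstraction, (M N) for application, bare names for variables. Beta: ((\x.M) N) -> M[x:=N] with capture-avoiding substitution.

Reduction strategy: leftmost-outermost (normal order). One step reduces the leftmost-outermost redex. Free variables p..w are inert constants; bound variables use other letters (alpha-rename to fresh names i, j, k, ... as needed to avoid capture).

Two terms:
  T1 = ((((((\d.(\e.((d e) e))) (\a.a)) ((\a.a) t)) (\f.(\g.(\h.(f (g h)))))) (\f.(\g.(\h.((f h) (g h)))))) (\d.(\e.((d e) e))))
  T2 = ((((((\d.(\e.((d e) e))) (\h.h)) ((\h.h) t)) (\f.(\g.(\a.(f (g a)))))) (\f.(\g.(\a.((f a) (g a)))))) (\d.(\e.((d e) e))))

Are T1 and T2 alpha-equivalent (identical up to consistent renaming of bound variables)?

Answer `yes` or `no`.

Answer: yes

Derivation:
Term 1: ((((((\d.(\e.((d e) e))) (\a.a)) ((\a.a) t)) (\f.(\g.(\h.(f (g h)))))) (\f.(\g.(\h.((f h) (g h)))))) (\d.(\e.((d e) e))))
Term 2: ((((((\d.(\e.((d e) e))) (\h.h)) ((\h.h) t)) (\f.(\g.(\a.(f (g a)))))) (\f.(\g.(\a.((f a) (g a)))))) (\d.(\e.((d e) e))))
Alpha-equivalence: compare structure up to binder renaming.
Result: True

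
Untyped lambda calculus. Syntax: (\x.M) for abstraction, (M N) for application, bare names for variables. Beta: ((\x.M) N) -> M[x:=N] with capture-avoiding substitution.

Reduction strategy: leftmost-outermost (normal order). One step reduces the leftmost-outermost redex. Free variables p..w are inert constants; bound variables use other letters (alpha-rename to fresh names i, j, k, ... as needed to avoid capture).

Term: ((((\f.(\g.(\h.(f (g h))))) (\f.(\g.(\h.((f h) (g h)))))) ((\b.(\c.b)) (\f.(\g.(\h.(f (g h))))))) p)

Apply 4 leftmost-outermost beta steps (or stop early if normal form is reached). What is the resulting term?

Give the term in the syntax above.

Answer: (\g.(\h.(((((\b.(\c.b)) (\f.(\g.(\h.(f (g h)))))) p) h) (g h))))

Derivation:
Step 0: ((((\f.(\g.(\h.(f (g h))))) (\f.(\g.(\h.((f h) (g h)))))) ((\b.(\c.b)) (\f.(\g.(\h.(f (g h))))))) p)
Step 1: (((\g.(\h.((\f.(\g.(\h.((f h) (g h))))) (g h)))) ((\b.(\c.b)) (\f.(\g.(\h.(f (g h))))))) p)
Step 2: ((\h.((\f.(\g.(\h.((f h) (g h))))) (((\b.(\c.b)) (\f.(\g.(\h.(f (g h)))))) h))) p)
Step 3: ((\f.(\g.(\h.((f h) (g h))))) (((\b.(\c.b)) (\f.(\g.(\h.(f (g h)))))) p))
Step 4: (\g.(\h.(((((\b.(\c.b)) (\f.(\g.(\h.(f (g h)))))) p) h) (g h))))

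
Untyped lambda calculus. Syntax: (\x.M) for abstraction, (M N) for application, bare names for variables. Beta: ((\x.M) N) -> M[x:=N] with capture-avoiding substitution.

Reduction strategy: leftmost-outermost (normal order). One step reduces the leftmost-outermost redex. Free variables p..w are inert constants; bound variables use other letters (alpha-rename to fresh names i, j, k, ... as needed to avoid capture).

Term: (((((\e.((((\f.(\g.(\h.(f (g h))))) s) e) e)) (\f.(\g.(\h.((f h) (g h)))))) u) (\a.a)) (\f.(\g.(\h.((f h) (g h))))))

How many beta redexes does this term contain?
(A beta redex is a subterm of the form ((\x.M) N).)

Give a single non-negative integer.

Answer: 2

Derivation:
Term: (((((\e.((((\f.(\g.(\h.(f (g h))))) s) e) e)) (\f.(\g.(\h.((f h) (g h)))))) u) (\a.a)) (\f.(\g.(\h.((f h) (g h))))))
  Redex: ((\e.((((\f.(\g.(\h.(f (g h))))) s) e) e)) (\f.(\g.(\h.((f h) (g h))))))
  Redex: ((\f.(\g.(\h.(f (g h))))) s)
Total redexes: 2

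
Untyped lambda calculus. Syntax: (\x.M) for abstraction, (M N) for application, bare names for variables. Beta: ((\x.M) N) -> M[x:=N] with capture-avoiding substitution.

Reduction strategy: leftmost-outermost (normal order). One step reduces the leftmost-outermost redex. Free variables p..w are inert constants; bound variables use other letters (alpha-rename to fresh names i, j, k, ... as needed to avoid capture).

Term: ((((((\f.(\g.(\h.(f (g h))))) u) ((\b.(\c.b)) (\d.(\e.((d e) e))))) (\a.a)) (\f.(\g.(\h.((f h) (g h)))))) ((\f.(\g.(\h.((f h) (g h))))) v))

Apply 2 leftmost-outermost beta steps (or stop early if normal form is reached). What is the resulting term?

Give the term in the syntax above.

Step 0: ((((((\f.(\g.(\h.(f (g h))))) u) ((\b.(\c.b)) (\d.(\e.((d e) e))))) (\a.a)) (\f.(\g.(\h.((f h) (g h)))))) ((\f.(\g.(\h.((f h) (g h))))) v))
Step 1: (((((\g.(\h.(u (g h)))) ((\b.(\c.b)) (\d.(\e.((d e) e))))) (\a.a)) (\f.(\g.(\h.((f h) (g h)))))) ((\f.(\g.(\h.((f h) (g h))))) v))
Step 2: ((((\h.(u (((\b.(\c.b)) (\d.(\e.((d e) e)))) h))) (\a.a)) (\f.(\g.(\h.((f h) (g h)))))) ((\f.(\g.(\h.((f h) (g h))))) v))

Answer: ((((\h.(u (((\b.(\c.b)) (\d.(\e.((d e) e)))) h))) (\a.a)) (\f.(\g.(\h.((f h) (g h)))))) ((\f.(\g.(\h.((f h) (g h))))) v))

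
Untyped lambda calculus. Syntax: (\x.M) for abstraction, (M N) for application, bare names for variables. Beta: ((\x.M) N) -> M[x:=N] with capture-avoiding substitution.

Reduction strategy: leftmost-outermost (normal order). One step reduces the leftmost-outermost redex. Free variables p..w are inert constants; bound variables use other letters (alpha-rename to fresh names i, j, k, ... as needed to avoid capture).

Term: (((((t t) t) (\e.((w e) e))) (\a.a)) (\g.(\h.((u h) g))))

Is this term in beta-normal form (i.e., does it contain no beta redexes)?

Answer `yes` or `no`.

Term: (((((t t) t) (\e.((w e) e))) (\a.a)) (\g.(\h.((u h) g))))
No beta redexes found.

Answer: yes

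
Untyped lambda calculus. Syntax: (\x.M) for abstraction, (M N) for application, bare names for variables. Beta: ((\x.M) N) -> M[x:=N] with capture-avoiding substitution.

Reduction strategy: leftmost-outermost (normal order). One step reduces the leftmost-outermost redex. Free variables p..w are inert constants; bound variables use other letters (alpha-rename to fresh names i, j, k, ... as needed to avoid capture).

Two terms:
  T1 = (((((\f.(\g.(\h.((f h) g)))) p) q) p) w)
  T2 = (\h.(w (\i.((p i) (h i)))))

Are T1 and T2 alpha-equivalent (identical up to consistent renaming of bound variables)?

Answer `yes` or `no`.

Term 1: (((((\f.(\g.(\h.((f h) g)))) p) q) p) w)
Term 2: (\h.(w (\i.((p i) (h i)))))
Alpha-equivalence: compare structure up to binder renaming.
Result: False

Answer: no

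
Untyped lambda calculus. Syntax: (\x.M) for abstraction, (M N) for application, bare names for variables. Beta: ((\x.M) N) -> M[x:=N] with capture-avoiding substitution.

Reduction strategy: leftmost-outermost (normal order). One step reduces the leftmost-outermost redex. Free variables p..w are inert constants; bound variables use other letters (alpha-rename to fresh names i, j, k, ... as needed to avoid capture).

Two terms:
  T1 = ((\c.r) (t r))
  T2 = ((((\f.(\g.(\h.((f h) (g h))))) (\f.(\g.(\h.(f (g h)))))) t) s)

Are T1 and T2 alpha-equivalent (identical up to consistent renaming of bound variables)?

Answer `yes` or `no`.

Answer: no

Derivation:
Term 1: ((\c.r) (t r))
Term 2: ((((\f.(\g.(\h.((f h) (g h))))) (\f.(\g.(\h.(f (g h)))))) t) s)
Alpha-equivalence: compare structure up to binder renaming.
Result: False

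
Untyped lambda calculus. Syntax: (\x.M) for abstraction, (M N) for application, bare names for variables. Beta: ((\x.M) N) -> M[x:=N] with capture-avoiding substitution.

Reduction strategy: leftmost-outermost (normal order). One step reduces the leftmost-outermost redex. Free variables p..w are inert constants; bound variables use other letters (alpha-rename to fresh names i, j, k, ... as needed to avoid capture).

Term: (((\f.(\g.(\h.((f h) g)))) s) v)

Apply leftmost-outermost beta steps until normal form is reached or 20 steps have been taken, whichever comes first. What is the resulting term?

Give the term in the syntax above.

Step 0: (((\f.(\g.(\h.((f h) g)))) s) v)
Step 1: ((\g.(\h.((s h) g))) v)
Step 2: (\h.((s h) v))

Answer: (\h.((s h) v))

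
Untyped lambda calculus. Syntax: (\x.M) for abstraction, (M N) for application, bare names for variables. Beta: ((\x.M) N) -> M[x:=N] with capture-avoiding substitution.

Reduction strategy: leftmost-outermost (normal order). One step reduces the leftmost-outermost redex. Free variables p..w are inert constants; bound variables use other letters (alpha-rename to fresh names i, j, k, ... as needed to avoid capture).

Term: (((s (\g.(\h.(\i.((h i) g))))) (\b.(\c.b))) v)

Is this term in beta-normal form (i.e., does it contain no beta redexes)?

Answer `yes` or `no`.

Term: (((s (\g.(\h.(\i.((h i) g))))) (\b.(\c.b))) v)
No beta redexes found.

Answer: yes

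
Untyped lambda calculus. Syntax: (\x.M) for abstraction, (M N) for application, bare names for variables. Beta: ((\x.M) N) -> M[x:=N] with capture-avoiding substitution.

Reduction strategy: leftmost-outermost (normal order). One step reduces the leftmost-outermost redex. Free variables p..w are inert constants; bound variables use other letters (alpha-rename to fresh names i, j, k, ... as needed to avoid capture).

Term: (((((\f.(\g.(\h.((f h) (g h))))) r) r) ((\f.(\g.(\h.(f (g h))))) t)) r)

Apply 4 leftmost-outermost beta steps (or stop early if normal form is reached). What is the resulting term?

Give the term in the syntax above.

Step 0: (((((\f.(\g.(\h.((f h) (g h))))) r) r) ((\f.(\g.(\h.(f (g h))))) t)) r)
Step 1: ((((\g.(\h.((r h) (g h)))) r) ((\f.(\g.(\h.(f (g h))))) t)) r)
Step 2: (((\h.((r h) (r h))) ((\f.(\g.(\h.(f (g h))))) t)) r)
Step 3: (((r ((\f.(\g.(\h.(f (g h))))) t)) (r ((\f.(\g.(\h.(f (g h))))) t))) r)
Step 4: (((r (\g.(\h.(t (g h))))) (r ((\f.(\g.(\h.(f (g h))))) t))) r)

Answer: (((r (\g.(\h.(t (g h))))) (r ((\f.(\g.(\h.(f (g h))))) t))) r)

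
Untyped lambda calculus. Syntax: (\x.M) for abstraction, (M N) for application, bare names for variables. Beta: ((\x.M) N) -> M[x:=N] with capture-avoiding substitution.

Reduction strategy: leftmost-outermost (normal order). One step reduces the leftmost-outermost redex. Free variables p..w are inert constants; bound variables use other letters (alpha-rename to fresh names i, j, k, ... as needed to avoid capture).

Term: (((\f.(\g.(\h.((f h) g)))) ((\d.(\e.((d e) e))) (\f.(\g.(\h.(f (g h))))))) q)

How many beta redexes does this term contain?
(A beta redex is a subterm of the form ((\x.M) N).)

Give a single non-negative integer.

Answer: 2

Derivation:
Term: (((\f.(\g.(\h.((f h) g)))) ((\d.(\e.((d e) e))) (\f.(\g.(\h.(f (g h))))))) q)
  Redex: ((\f.(\g.(\h.((f h) g)))) ((\d.(\e.((d e) e))) (\f.(\g.(\h.(f (g h)))))))
  Redex: ((\d.(\e.((d e) e))) (\f.(\g.(\h.(f (g h))))))
Total redexes: 2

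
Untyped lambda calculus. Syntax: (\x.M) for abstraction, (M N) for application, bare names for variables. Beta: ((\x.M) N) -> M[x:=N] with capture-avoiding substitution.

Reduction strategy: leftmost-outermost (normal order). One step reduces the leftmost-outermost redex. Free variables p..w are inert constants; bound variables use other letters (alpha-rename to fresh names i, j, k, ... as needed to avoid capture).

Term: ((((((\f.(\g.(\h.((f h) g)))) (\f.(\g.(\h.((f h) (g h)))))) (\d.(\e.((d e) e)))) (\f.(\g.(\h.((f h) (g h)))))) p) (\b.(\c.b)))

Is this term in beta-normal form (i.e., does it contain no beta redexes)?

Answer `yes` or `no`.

Term: ((((((\f.(\g.(\h.((f h) g)))) (\f.(\g.(\h.((f h) (g h)))))) (\d.(\e.((d e) e)))) (\f.(\g.(\h.((f h) (g h)))))) p) (\b.(\c.b)))
Found 1 beta redex(es).

Answer: no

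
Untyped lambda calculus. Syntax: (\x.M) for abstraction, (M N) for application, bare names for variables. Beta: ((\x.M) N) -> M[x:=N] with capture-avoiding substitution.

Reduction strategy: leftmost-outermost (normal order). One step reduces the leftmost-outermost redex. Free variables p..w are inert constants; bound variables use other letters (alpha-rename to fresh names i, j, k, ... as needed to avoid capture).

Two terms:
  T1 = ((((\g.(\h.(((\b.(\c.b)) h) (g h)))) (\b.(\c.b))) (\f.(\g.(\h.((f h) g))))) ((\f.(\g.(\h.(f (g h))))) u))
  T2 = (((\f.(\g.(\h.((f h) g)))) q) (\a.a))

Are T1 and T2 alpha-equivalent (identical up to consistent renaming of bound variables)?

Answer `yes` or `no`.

Answer: no

Derivation:
Term 1: ((((\g.(\h.(((\b.(\c.b)) h) (g h)))) (\b.(\c.b))) (\f.(\g.(\h.((f h) g))))) ((\f.(\g.(\h.(f (g h))))) u))
Term 2: (((\f.(\g.(\h.((f h) g)))) q) (\a.a))
Alpha-equivalence: compare structure up to binder renaming.
Result: False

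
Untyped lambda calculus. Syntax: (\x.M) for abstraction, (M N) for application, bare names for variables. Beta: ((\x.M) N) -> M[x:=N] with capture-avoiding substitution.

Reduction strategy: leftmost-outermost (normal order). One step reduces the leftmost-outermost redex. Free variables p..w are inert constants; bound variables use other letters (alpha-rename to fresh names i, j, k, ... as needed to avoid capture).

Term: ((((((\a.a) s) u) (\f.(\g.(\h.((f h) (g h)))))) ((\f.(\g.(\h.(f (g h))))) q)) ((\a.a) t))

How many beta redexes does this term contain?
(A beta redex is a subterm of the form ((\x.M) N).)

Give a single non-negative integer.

Answer: 3

Derivation:
Term: ((((((\a.a) s) u) (\f.(\g.(\h.((f h) (g h)))))) ((\f.(\g.(\h.(f (g h))))) q)) ((\a.a) t))
  Redex: ((\a.a) s)
  Redex: ((\f.(\g.(\h.(f (g h))))) q)
  Redex: ((\a.a) t)
Total redexes: 3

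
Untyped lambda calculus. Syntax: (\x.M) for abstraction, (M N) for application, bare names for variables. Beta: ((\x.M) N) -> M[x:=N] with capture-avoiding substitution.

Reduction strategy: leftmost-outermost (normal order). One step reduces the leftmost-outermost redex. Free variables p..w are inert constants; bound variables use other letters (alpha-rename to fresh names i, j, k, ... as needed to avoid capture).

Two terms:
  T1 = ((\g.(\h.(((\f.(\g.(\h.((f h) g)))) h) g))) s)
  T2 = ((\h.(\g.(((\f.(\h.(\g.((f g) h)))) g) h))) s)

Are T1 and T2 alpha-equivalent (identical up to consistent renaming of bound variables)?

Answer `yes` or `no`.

Answer: yes

Derivation:
Term 1: ((\g.(\h.(((\f.(\g.(\h.((f h) g)))) h) g))) s)
Term 2: ((\h.(\g.(((\f.(\h.(\g.((f g) h)))) g) h))) s)
Alpha-equivalence: compare structure up to binder renaming.
Result: True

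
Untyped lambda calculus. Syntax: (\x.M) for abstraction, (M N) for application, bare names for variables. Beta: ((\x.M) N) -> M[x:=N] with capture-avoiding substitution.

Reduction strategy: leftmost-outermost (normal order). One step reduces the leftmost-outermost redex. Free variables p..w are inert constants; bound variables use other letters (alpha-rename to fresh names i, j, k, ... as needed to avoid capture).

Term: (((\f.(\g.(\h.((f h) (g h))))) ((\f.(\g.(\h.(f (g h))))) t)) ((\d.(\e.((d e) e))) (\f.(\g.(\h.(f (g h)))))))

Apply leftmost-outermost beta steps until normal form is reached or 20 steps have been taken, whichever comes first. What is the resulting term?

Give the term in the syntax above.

Answer: (\h.(t (h (\i.(h (h i))))))

Derivation:
Step 0: (((\f.(\g.(\h.((f h) (g h))))) ((\f.(\g.(\h.(f (g h))))) t)) ((\d.(\e.((d e) e))) (\f.(\g.(\h.(f (g h)))))))
Step 1: ((\g.(\h.((((\f.(\g.(\h.(f (g h))))) t) h) (g h)))) ((\d.(\e.((d e) e))) (\f.(\g.(\h.(f (g h)))))))
Step 2: (\h.((((\f.(\g.(\h.(f (g h))))) t) h) (((\d.(\e.((d e) e))) (\f.(\g.(\h.(f (g h)))))) h)))
Step 3: (\h.(((\g.(\h.(t (g h)))) h) (((\d.(\e.((d e) e))) (\f.(\g.(\h.(f (g h)))))) h)))
Step 4: (\h.((\i.(t (h i))) (((\d.(\e.((d e) e))) (\f.(\g.(\h.(f (g h)))))) h)))
Step 5: (\h.(t (h (((\d.(\e.((d e) e))) (\f.(\g.(\h.(f (g h)))))) h))))
Step 6: (\h.(t (h ((\e.(((\f.(\g.(\h.(f (g h))))) e) e)) h))))
Step 7: (\h.(t (h (((\f.(\g.(\h.(f (g h))))) h) h))))
Step 8: (\h.(t (h ((\g.(\i.(h (g i)))) h))))
Step 9: (\h.(t (h (\i.(h (h i))))))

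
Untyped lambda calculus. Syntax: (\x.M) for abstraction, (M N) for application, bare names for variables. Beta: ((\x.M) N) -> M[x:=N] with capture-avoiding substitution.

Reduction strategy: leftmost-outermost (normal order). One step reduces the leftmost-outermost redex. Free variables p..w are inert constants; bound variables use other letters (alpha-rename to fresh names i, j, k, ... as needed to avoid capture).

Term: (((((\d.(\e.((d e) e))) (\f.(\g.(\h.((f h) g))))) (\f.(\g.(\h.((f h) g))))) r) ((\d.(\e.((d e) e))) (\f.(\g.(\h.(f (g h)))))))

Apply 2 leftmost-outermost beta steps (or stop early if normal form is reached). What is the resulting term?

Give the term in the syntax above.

Step 0: (((((\d.(\e.((d e) e))) (\f.(\g.(\h.((f h) g))))) (\f.(\g.(\h.((f h) g))))) r) ((\d.(\e.((d e) e))) (\f.(\g.(\h.(f (g h)))))))
Step 1: ((((\e.(((\f.(\g.(\h.((f h) g)))) e) e)) (\f.(\g.(\h.((f h) g))))) r) ((\d.(\e.((d e) e))) (\f.(\g.(\h.(f (g h)))))))
Step 2: (((((\f.(\g.(\h.((f h) g)))) (\f.(\g.(\h.((f h) g))))) (\f.(\g.(\h.((f h) g))))) r) ((\d.(\e.((d e) e))) (\f.(\g.(\h.(f (g h)))))))

Answer: (((((\f.(\g.(\h.((f h) g)))) (\f.(\g.(\h.((f h) g))))) (\f.(\g.(\h.((f h) g))))) r) ((\d.(\e.((d e) e))) (\f.(\g.(\h.(f (g h)))))))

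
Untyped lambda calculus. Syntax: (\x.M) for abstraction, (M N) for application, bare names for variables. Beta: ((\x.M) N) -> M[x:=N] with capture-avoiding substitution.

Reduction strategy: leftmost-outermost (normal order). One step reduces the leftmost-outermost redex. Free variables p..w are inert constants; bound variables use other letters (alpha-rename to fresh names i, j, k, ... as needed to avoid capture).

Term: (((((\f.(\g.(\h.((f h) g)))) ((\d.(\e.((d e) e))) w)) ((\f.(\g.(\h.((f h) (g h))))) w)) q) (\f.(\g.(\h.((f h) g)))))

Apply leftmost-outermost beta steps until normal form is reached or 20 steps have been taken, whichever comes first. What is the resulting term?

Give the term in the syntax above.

Answer: ((((w q) q) (\g.(\h.((w h) (g h))))) (\f.(\g.(\h.((f h) g)))))

Derivation:
Step 0: (((((\f.(\g.(\h.((f h) g)))) ((\d.(\e.((d e) e))) w)) ((\f.(\g.(\h.((f h) (g h))))) w)) q) (\f.(\g.(\h.((f h) g)))))
Step 1: ((((\g.(\h.((((\d.(\e.((d e) e))) w) h) g))) ((\f.(\g.(\h.((f h) (g h))))) w)) q) (\f.(\g.(\h.((f h) g)))))
Step 2: (((\h.((((\d.(\e.((d e) e))) w) h) ((\f.(\g.(\h.((f h) (g h))))) w))) q) (\f.(\g.(\h.((f h) g)))))
Step 3: (((((\d.(\e.((d e) e))) w) q) ((\f.(\g.(\h.((f h) (g h))))) w)) (\f.(\g.(\h.((f h) g)))))
Step 4: ((((\e.((w e) e)) q) ((\f.(\g.(\h.((f h) (g h))))) w)) (\f.(\g.(\h.((f h) g)))))
Step 5: ((((w q) q) ((\f.(\g.(\h.((f h) (g h))))) w)) (\f.(\g.(\h.((f h) g)))))
Step 6: ((((w q) q) (\g.(\h.((w h) (g h))))) (\f.(\g.(\h.((f h) g)))))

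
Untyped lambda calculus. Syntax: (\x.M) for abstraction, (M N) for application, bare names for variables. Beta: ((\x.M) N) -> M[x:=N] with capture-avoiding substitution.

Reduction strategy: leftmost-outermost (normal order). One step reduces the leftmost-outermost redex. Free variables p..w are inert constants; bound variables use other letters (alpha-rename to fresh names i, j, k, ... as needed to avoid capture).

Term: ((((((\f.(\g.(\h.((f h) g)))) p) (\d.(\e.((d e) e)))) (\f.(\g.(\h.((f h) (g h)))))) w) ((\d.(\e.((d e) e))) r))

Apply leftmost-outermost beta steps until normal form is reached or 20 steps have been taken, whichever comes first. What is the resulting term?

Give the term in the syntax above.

Answer: ((((p (\f.(\g.(\h.((f h) (g h)))))) (\d.(\e.((d e) e)))) w) (\e.((r e) e)))

Derivation:
Step 0: ((((((\f.(\g.(\h.((f h) g)))) p) (\d.(\e.((d e) e)))) (\f.(\g.(\h.((f h) (g h)))))) w) ((\d.(\e.((d e) e))) r))
Step 1: (((((\g.(\h.((p h) g))) (\d.(\e.((d e) e)))) (\f.(\g.(\h.((f h) (g h)))))) w) ((\d.(\e.((d e) e))) r))
Step 2: ((((\h.((p h) (\d.(\e.((d e) e))))) (\f.(\g.(\h.((f h) (g h)))))) w) ((\d.(\e.((d e) e))) r))
Step 3: ((((p (\f.(\g.(\h.((f h) (g h)))))) (\d.(\e.((d e) e)))) w) ((\d.(\e.((d e) e))) r))
Step 4: ((((p (\f.(\g.(\h.((f h) (g h)))))) (\d.(\e.((d e) e)))) w) (\e.((r e) e)))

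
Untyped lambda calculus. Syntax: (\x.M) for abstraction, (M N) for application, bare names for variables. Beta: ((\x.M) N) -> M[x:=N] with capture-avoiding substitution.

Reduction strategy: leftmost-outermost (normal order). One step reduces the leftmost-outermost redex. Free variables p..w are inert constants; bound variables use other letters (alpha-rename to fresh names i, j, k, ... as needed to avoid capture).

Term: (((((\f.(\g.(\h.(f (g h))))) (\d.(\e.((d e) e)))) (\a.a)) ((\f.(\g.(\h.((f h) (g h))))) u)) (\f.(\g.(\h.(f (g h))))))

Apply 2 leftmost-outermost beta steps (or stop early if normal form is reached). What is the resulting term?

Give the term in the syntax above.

Step 0: (((((\f.(\g.(\h.(f (g h))))) (\d.(\e.((d e) e)))) (\a.a)) ((\f.(\g.(\h.((f h) (g h))))) u)) (\f.(\g.(\h.(f (g h))))))
Step 1: ((((\g.(\h.((\d.(\e.((d e) e))) (g h)))) (\a.a)) ((\f.(\g.(\h.((f h) (g h))))) u)) (\f.(\g.(\h.(f (g h))))))
Step 2: (((\h.((\d.(\e.((d e) e))) ((\a.a) h))) ((\f.(\g.(\h.((f h) (g h))))) u)) (\f.(\g.(\h.(f (g h))))))

Answer: (((\h.((\d.(\e.((d e) e))) ((\a.a) h))) ((\f.(\g.(\h.((f h) (g h))))) u)) (\f.(\g.(\h.(f (g h))))))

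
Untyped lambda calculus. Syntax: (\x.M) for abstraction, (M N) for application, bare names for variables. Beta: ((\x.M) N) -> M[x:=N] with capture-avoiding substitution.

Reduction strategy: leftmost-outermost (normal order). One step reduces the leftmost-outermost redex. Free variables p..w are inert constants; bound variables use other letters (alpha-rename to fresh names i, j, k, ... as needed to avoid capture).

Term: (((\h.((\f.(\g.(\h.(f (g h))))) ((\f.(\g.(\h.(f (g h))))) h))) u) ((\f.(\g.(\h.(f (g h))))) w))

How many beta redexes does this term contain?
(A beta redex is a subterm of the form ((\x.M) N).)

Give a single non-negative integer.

Answer: 4

Derivation:
Term: (((\h.((\f.(\g.(\h.(f (g h))))) ((\f.(\g.(\h.(f (g h))))) h))) u) ((\f.(\g.(\h.(f (g h))))) w))
  Redex: ((\h.((\f.(\g.(\h.(f (g h))))) ((\f.(\g.(\h.(f (g h))))) h))) u)
  Redex: ((\f.(\g.(\h.(f (g h))))) ((\f.(\g.(\h.(f (g h))))) h))
  Redex: ((\f.(\g.(\h.(f (g h))))) h)
  Redex: ((\f.(\g.(\h.(f (g h))))) w)
Total redexes: 4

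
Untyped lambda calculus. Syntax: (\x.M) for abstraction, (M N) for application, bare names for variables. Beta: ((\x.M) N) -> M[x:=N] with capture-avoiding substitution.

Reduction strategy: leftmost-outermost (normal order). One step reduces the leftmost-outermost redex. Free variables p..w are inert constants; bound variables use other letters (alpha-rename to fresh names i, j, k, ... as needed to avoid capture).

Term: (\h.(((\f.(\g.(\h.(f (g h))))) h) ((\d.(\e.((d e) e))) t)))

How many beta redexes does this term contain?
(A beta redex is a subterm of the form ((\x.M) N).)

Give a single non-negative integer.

Answer: 2

Derivation:
Term: (\h.(((\f.(\g.(\h.(f (g h))))) h) ((\d.(\e.((d e) e))) t)))
  Redex: ((\f.(\g.(\h.(f (g h))))) h)
  Redex: ((\d.(\e.((d e) e))) t)
Total redexes: 2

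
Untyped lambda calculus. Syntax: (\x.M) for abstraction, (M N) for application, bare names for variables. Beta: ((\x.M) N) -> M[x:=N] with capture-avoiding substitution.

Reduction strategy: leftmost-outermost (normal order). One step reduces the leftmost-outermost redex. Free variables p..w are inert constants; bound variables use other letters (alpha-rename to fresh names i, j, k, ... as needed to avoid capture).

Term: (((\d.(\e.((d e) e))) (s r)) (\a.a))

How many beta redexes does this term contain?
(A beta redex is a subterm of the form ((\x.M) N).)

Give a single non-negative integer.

Term: (((\d.(\e.((d e) e))) (s r)) (\a.a))
  Redex: ((\d.(\e.((d e) e))) (s r))
Total redexes: 1

Answer: 1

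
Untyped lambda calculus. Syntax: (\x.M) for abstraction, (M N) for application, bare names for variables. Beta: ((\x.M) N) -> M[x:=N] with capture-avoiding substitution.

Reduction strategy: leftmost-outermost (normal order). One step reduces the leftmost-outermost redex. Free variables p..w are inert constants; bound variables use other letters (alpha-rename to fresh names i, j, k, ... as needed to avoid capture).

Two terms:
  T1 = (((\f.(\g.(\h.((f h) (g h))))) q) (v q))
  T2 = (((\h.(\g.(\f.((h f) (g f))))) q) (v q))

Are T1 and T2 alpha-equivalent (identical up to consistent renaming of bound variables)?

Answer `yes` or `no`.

Answer: yes

Derivation:
Term 1: (((\f.(\g.(\h.((f h) (g h))))) q) (v q))
Term 2: (((\h.(\g.(\f.((h f) (g f))))) q) (v q))
Alpha-equivalence: compare structure up to binder renaming.
Result: True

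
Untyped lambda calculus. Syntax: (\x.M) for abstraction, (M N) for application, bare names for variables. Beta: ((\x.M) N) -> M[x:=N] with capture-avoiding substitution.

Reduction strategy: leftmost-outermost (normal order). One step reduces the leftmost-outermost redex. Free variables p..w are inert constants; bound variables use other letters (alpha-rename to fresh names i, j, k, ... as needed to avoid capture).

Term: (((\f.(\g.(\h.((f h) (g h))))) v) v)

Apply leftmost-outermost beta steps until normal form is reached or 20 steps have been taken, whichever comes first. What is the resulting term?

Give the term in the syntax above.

Answer: (\h.((v h) (v h)))

Derivation:
Step 0: (((\f.(\g.(\h.((f h) (g h))))) v) v)
Step 1: ((\g.(\h.((v h) (g h)))) v)
Step 2: (\h.((v h) (v h)))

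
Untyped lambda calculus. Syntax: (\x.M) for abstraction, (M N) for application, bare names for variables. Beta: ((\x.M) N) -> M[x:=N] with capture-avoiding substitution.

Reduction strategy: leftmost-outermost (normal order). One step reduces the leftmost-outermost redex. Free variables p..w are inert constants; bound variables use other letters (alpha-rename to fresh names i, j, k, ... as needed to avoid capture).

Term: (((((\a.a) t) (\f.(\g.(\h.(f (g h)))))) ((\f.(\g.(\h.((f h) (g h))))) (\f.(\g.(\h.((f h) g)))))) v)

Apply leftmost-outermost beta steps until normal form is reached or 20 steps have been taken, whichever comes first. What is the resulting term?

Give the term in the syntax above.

Answer: (((t (\f.(\g.(\h.(f (g h)))))) (\g.(\h.(\i.((h i) (g h)))))) v)

Derivation:
Step 0: (((((\a.a) t) (\f.(\g.(\h.(f (g h)))))) ((\f.(\g.(\h.((f h) (g h))))) (\f.(\g.(\h.((f h) g)))))) v)
Step 1: (((t (\f.(\g.(\h.(f (g h)))))) ((\f.(\g.(\h.((f h) (g h))))) (\f.(\g.(\h.((f h) g)))))) v)
Step 2: (((t (\f.(\g.(\h.(f (g h)))))) (\g.(\h.(((\f.(\g.(\h.((f h) g)))) h) (g h))))) v)
Step 3: (((t (\f.(\g.(\h.(f (g h)))))) (\g.(\h.((\g.(\i.((h i) g))) (g h))))) v)
Step 4: (((t (\f.(\g.(\h.(f (g h)))))) (\g.(\h.(\i.((h i) (g h)))))) v)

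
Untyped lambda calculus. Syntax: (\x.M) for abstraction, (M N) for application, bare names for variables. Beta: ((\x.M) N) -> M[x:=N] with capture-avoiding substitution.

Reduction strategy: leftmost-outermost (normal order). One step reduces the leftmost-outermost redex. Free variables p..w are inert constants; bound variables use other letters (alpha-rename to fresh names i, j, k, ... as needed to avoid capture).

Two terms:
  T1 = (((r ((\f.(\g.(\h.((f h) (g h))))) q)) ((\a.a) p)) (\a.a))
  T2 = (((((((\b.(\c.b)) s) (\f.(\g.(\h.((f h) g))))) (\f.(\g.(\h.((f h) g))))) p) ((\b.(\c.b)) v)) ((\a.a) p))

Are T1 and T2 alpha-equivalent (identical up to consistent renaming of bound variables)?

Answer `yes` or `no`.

Term 1: (((r ((\f.(\g.(\h.((f h) (g h))))) q)) ((\a.a) p)) (\a.a))
Term 2: (((((((\b.(\c.b)) s) (\f.(\g.(\h.((f h) g))))) (\f.(\g.(\h.((f h) g))))) p) ((\b.(\c.b)) v)) ((\a.a) p))
Alpha-equivalence: compare structure up to binder renaming.
Result: False

Answer: no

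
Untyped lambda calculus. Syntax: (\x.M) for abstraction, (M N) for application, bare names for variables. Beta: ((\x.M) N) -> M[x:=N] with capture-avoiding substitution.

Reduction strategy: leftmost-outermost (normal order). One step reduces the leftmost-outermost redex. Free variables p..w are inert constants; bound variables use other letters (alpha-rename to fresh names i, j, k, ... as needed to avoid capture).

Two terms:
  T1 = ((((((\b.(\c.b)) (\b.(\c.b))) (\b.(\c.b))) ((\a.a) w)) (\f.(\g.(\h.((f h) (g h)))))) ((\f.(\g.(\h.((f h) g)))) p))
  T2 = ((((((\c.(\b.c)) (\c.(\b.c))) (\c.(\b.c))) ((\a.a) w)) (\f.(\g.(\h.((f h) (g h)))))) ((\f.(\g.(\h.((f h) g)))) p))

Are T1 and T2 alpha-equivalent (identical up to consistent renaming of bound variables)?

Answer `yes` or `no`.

Term 1: ((((((\b.(\c.b)) (\b.(\c.b))) (\b.(\c.b))) ((\a.a) w)) (\f.(\g.(\h.((f h) (g h)))))) ((\f.(\g.(\h.((f h) g)))) p))
Term 2: ((((((\c.(\b.c)) (\c.(\b.c))) (\c.(\b.c))) ((\a.a) w)) (\f.(\g.(\h.((f h) (g h)))))) ((\f.(\g.(\h.((f h) g)))) p))
Alpha-equivalence: compare structure up to binder renaming.
Result: True

Answer: yes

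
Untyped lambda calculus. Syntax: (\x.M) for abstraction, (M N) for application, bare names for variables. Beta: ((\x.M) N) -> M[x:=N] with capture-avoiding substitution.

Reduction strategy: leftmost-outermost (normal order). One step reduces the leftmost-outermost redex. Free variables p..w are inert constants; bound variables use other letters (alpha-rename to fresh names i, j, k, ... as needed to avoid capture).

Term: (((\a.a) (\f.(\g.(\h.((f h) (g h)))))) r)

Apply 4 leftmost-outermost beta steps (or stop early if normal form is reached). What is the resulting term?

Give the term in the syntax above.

Answer: (\g.(\h.((r h) (g h))))

Derivation:
Step 0: (((\a.a) (\f.(\g.(\h.((f h) (g h)))))) r)
Step 1: ((\f.(\g.(\h.((f h) (g h))))) r)
Step 2: (\g.(\h.((r h) (g h))))
Step 3: (normal form reached)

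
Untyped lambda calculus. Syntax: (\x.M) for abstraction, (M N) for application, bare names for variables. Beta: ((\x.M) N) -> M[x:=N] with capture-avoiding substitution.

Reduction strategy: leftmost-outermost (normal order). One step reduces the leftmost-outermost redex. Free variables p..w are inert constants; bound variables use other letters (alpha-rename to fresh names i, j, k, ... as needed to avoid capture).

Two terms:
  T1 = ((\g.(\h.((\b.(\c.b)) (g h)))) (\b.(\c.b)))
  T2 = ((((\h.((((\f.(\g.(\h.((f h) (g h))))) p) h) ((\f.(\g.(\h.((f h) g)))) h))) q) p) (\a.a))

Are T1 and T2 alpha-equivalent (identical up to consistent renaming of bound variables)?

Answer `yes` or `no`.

Term 1: ((\g.(\h.((\b.(\c.b)) (g h)))) (\b.(\c.b)))
Term 2: ((((\h.((((\f.(\g.(\h.((f h) (g h))))) p) h) ((\f.(\g.(\h.((f h) g)))) h))) q) p) (\a.a))
Alpha-equivalence: compare structure up to binder renaming.
Result: False

Answer: no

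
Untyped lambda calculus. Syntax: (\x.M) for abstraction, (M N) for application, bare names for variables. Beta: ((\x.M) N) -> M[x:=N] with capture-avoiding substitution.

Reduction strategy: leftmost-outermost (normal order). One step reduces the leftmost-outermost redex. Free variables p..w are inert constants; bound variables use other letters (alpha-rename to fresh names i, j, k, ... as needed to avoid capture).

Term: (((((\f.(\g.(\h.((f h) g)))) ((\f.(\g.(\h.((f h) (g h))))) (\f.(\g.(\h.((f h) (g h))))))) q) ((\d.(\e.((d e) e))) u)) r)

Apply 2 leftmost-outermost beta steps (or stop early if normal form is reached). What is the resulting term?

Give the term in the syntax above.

Answer: (((\h.((((\f.(\g.(\h.((f h) (g h))))) (\f.(\g.(\h.((f h) (g h)))))) h) q)) ((\d.(\e.((d e) e))) u)) r)

Derivation:
Step 0: (((((\f.(\g.(\h.((f h) g)))) ((\f.(\g.(\h.((f h) (g h))))) (\f.(\g.(\h.((f h) (g h))))))) q) ((\d.(\e.((d e) e))) u)) r)
Step 1: ((((\g.(\h.((((\f.(\g.(\h.((f h) (g h))))) (\f.(\g.(\h.((f h) (g h)))))) h) g))) q) ((\d.(\e.((d e) e))) u)) r)
Step 2: (((\h.((((\f.(\g.(\h.((f h) (g h))))) (\f.(\g.(\h.((f h) (g h)))))) h) q)) ((\d.(\e.((d e) e))) u)) r)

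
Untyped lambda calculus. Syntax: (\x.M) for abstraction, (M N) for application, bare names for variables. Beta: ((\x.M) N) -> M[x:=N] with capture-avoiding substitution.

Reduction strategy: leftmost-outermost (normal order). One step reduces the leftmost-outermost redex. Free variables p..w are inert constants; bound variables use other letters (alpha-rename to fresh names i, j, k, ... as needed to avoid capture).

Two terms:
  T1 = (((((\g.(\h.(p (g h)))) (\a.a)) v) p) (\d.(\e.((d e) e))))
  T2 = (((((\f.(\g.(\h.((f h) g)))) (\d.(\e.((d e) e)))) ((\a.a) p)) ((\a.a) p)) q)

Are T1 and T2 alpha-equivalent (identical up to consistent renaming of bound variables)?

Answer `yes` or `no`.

Term 1: (((((\g.(\h.(p (g h)))) (\a.a)) v) p) (\d.(\e.((d e) e))))
Term 2: (((((\f.(\g.(\h.((f h) g)))) (\d.(\e.((d e) e)))) ((\a.a) p)) ((\a.a) p)) q)
Alpha-equivalence: compare structure up to binder renaming.
Result: False

Answer: no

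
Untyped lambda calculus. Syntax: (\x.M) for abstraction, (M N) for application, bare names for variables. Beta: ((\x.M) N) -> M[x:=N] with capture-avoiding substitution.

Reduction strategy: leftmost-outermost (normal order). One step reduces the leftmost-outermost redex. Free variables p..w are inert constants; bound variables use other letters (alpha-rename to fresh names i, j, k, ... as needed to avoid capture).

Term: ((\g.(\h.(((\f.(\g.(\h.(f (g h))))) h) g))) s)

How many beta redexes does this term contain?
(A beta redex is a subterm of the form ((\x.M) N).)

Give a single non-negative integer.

Answer: 2

Derivation:
Term: ((\g.(\h.(((\f.(\g.(\h.(f (g h))))) h) g))) s)
  Redex: ((\g.(\h.(((\f.(\g.(\h.(f (g h))))) h) g))) s)
  Redex: ((\f.(\g.(\h.(f (g h))))) h)
Total redexes: 2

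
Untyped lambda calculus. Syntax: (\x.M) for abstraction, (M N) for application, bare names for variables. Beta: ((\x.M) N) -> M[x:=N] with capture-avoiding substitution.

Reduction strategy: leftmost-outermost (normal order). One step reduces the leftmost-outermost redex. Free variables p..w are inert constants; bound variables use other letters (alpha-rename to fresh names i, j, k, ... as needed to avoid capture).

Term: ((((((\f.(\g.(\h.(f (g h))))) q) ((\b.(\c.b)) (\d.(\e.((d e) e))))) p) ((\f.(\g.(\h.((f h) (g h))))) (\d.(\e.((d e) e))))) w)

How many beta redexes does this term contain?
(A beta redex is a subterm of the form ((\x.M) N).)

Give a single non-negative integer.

Answer: 3

Derivation:
Term: ((((((\f.(\g.(\h.(f (g h))))) q) ((\b.(\c.b)) (\d.(\e.((d e) e))))) p) ((\f.(\g.(\h.((f h) (g h))))) (\d.(\e.((d e) e))))) w)
  Redex: ((\f.(\g.(\h.(f (g h))))) q)
  Redex: ((\b.(\c.b)) (\d.(\e.((d e) e))))
  Redex: ((\f.(\g.(\h.((f h) (g h))))) (\d.(\e.((d e) e))))
Total redexes: 3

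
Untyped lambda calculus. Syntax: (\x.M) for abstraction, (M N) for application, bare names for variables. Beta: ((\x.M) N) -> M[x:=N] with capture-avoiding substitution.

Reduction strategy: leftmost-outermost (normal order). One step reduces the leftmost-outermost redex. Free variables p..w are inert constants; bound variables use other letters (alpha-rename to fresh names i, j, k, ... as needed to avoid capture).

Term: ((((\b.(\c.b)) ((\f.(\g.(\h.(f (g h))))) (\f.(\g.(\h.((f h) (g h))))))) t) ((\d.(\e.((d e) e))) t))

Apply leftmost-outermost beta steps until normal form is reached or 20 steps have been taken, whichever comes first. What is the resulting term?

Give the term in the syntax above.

Answer: (\h.(\g.(\i.((((t h) h) i) (g i)))))

Derivation:
Step 0: ((((\b.(\c.b)) ((\f.(\g.(\h.(f (g h))))) (\f.(\g.(\h.((f h) (g h))))))) t) ((\d.(\e.((d e) e))) t))
Step 1: (((\c.((\f.(\g.(\h.(f (g h))))) (\f.(\g.(\h.((f h) (g h))))))) t) ((\d.(\e.((d e) e))) t))
Step 2: (((\f.(\g.(\h.(f (g h))))) (\f.(\g.(\h.((f h) (g h)))))) ((\d.(\e.((d e) e))) t))
Step 3: ((\g.(\h.((\f.(\g.(\h.((f h) (g h))))) (g h)))) ((\d.(\e.((d e) e))) t))
Step 4: (\h.((\f.(\g.(\h.((f h) (g h))))) (((\d.(\e.((d e) e))) t) h)))
Step 5: (\h.(\g.(\i.(((((\d.(\e.((d e) e))) t) h) i) (g i)))))
Step 6: (\h.(\g.(\i.((((\e.((t e) e)) h) i) (g i)))))
Step 7: (\h.(\g.(\i.((((t h) h) i) (g i)))))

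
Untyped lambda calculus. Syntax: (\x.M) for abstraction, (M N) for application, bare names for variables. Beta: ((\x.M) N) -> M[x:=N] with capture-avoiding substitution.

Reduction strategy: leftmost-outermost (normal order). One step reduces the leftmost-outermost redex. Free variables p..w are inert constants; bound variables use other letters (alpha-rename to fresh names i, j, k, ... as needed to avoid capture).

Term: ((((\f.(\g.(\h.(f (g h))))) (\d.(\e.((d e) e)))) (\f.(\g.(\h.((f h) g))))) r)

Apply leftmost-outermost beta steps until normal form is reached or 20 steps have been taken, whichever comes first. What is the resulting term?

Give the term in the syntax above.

Answer: (\e.((r e) e))

Derivation:
Step 0: ((((\f.(\g.(\h.(f (g h))))) (\d.(\e.((d e) e)))) (\f.(\g.(\h.((f h) g))))) r)
Step 1: (((\g.(\h.((\d.(\e.((d e) e))) (g h)))) (\f.(\g.(\h.((f h) g))))) r)
Step 2: ((\h.((\d.(\e.((d e) e))) ((\f.(\g.(\h.((f h) g)))) h))) r)
Step 3: ((\d.(\e.((d e) e))) ((\f.(\g.(\h.((f h) g)))) r))
Step 4: (\e.((((\f.(\g.(\h.((f h) g)))) r) e) e))
Step 5: (\e.(((\g.(\h.((r h) g))) e) e))
Step 6: (\e.((\h.((r h) e)) e))
Step 7: (\e.((r e) e))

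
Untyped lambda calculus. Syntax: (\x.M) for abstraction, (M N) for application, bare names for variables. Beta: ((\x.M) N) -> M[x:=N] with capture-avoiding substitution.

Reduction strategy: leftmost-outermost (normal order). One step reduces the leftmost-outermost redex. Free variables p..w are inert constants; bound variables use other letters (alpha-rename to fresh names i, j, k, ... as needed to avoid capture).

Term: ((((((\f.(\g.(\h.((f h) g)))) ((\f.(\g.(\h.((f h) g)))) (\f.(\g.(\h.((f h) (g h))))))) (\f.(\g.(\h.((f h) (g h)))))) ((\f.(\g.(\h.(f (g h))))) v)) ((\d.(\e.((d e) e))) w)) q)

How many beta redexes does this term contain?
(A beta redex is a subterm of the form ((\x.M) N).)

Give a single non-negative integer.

Term: ((((((\f.(\g.(\h.((f h) g)))) ((\f.(\g.(\h.((f h) g)))) (\f.(\g.(\h.((f h) (g h))))))) (\f.(\g.(\h.((f h) (g h)))))) ((\f.(\g.(\h.(f (g h))))) v)) ((\d.(\e.((d e) e))) w)) q)
  Redex: ((\f.(\g.(\h.((f h) g)))) ((\f.(\g.(\h.((f h) g)))) (\f.(\g.(\h.((f h) (g h)))))))
  Redex: ((\f.(\g.(\h.((f h) g)))) (\f.(\g.(\h.((f h) (g h))))))
  Redex: ((\f.(\g.(\h.(f (g h))))) v)
  Redex: ((\d.(\e.((d e) e))) w)
Total redexes: 4

Answer: 4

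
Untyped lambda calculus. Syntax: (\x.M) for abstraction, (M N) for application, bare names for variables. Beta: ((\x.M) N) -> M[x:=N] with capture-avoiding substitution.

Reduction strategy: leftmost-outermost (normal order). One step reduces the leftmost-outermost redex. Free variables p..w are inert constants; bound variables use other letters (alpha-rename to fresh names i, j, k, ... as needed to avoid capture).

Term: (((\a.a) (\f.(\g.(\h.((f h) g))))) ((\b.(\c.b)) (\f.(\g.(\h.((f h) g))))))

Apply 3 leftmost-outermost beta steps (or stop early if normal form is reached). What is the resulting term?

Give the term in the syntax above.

Answer: (\g.(\h.(((\c.(\f.(\g.(\h.((f h) g))))) h) g)))

Derivation:
Step 0: (((\a.a) (\f.(\g.(\h.((f h) g))))) ((\b.(\c.b)) (\f.(\g.(\h.((f h) g))))))
Step 1: ((\f.(\g.(\h.((f h) g)))) ((\b.(\c.b)) (\f.(\g.(\h.((f h) g))))))
Step 2: (\g.(\h.((((\b.(\c.b)) (\f.(\g.(\h.((f h) g))))) h) g)))
Step 3: (\g.(\h.(((\c.(\f.(\g.(\h.((f h) g))))) h) g)))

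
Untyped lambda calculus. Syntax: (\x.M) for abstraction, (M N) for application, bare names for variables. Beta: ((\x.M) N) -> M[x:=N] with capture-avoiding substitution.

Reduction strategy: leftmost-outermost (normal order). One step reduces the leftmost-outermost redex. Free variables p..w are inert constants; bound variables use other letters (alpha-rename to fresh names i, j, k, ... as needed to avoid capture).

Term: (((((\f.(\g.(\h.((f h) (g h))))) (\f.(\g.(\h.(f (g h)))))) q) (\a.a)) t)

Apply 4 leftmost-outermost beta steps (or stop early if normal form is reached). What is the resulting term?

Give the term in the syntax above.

Answer: (((\g.(\h.((\a.a) (g h)))) (q (\a.a))) t)

Derivation:
Step 0: (((((\f.(\g.(\h.((f h) (g h))))) (\f.(\g.(\h.(f (g h)))))) q) (\a.a)) t)
Step 1: ((((\g.(\h.(((\f.(\g.(\h.(f (g h))))) h) (g h)))) q) (\a.a)) t)
Step 2: (((\h.(((\f.(\g.(\h.(f (g h))))) h) (q h))) (\a.a)) t)
Step 3: ((((\f.(\g.(\h.(f (g h))))) (\a.a)) (q (\a.a))) t)
Step 4: (((\g.(\h.((\a.a) (g h)))) (q (\a.a))) t)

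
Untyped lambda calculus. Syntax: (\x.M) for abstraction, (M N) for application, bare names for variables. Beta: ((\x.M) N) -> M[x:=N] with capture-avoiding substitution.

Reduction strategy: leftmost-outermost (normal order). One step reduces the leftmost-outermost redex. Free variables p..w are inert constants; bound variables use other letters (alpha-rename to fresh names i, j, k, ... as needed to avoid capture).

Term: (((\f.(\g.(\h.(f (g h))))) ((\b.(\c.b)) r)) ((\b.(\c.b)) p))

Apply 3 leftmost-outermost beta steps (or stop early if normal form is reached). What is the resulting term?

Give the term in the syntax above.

Answer: (\h.((\c.r) (((\b.(\c.b)) p) h)))

Derivation:
Step 0: (((\f.(\g.(\h.(f (g h))))) ((\b.(\c.b)) r)) ((\b.(\c.b)) p))
Step 1: ((\g.(\h.(((\b.(\c.b)) r) (g h)))) ((\b.(\c.b)) p))
Step 2: (\h.(((\b.(\c.b)) r) (((\b.(\c.b)) p) h)))
Step 3: (\h.((\c.r) (((\b.(\c.b)) p) h)))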